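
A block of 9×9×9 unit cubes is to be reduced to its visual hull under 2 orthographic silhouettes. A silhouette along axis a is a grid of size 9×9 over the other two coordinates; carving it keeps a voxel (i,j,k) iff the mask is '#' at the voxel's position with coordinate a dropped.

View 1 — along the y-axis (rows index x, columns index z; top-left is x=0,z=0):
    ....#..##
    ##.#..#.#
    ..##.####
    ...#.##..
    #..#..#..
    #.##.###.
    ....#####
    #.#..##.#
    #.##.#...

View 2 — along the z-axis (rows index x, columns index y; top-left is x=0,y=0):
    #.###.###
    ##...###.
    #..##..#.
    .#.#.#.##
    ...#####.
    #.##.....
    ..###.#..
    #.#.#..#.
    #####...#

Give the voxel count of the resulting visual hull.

initial block: 9^3 = 729
[1] y-view keeps 40 columns → grid now 360
[2] z-view keeps 43 columns → grid now 182

remaining voxels: 182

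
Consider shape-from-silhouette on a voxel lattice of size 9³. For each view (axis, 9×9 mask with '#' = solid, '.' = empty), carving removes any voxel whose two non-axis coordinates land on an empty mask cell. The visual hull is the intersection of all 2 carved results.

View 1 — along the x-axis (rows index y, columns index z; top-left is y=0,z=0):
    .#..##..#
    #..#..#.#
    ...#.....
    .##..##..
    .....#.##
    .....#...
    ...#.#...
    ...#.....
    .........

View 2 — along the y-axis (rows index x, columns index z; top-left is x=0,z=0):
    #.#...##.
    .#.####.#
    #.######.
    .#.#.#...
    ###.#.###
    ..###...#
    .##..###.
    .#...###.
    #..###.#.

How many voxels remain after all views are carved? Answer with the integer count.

101 voxels

initial block: 9^3 = 729
carve view 1 (along x, YZ-mask fill 20/81): 180 voxels remain
carve view 2 (along y, XZ-mask fill 45/81): 101 voxels remain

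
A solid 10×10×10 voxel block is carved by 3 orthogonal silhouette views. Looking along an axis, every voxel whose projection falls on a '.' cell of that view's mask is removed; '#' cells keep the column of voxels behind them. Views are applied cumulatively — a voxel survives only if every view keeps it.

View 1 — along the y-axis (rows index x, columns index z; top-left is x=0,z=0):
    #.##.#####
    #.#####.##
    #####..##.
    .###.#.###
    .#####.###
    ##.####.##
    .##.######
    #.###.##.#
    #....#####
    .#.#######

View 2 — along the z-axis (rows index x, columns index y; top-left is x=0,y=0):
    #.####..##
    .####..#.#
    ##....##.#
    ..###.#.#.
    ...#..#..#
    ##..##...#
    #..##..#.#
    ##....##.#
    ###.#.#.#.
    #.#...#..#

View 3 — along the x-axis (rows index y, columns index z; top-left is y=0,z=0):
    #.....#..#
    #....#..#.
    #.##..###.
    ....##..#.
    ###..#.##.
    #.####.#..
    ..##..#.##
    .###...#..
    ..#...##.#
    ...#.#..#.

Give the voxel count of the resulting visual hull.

before carving: 1000 voxels (10×10×10)
step 1: project along y, AND mask (75/100) → |grid| = 750
step 2: project along z, AND mask (51/100) → |grid| = 381
step 3: project along x, AND mask (43/100) → |grid| = 165

voxel count = 165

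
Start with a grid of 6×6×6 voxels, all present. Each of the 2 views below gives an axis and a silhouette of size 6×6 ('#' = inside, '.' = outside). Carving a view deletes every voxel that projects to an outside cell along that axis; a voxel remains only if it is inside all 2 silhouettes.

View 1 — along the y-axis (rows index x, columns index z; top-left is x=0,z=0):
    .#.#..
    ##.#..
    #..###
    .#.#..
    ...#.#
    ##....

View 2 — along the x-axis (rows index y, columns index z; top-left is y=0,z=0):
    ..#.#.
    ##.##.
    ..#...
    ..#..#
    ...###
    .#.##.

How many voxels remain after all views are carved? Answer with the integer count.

before carving: 216 voxels (6×6×6)
  1. axis=1 (XZ plane), |mask|=15  ⇒  voxels=90
  2. axis=0 (YZ plane), |mask|=15  ⇒  voxels=34

34 voxels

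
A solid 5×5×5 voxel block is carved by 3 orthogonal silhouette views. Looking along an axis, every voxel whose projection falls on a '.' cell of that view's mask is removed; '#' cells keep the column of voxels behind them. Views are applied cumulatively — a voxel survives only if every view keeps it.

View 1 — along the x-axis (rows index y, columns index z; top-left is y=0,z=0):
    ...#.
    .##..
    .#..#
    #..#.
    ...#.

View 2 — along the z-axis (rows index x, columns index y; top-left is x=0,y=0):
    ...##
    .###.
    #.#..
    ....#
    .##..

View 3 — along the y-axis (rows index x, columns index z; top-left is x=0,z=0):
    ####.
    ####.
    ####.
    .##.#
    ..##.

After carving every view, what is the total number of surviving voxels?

full grid |V| = 125
carve view 1 (along x, YZ-mask fill 8/25): 40 voxels remain
carve view 2 (along z, XY-mask fill 10/25): 17 voxels remain
carve view 3 (along y, XZ-mask fill 17/25): 11 voxels remain

11 voxels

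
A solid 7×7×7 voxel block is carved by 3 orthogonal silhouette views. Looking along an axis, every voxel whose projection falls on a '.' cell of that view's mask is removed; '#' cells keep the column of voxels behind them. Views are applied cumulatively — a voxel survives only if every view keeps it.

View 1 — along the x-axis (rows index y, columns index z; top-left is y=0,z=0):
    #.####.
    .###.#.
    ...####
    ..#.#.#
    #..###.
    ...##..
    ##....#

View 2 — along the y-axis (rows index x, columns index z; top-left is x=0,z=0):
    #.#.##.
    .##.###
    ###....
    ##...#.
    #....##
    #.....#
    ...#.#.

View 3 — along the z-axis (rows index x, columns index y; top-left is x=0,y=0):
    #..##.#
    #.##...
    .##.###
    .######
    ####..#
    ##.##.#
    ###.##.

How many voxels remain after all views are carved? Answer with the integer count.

start: 7×7×7 = 343 voxels
  1. axis=0 (YZ plane), |mask|=25  ⇒  voxels=175
  2. axis=1 (XZ plane), |mask|=22  ⇒  voxels=74
  3. axis=2 (XY plane), |mask|=33  ⇒  voxels=53

remaining voxels: 53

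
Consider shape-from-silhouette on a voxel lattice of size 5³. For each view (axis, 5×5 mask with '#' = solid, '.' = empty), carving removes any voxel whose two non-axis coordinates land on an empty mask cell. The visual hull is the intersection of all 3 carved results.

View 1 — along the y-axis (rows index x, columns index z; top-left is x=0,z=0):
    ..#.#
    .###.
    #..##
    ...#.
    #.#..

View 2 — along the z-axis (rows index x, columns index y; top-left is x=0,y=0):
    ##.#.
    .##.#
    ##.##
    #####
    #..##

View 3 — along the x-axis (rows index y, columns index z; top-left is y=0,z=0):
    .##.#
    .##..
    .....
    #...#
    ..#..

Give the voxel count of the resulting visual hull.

remaining voxels: 13

start: 5×5×5 = 125 voxels
step 1: project along y, AND mask (11/25) → |grid| = 55
step 2: project along z, AND mask (18/25) → |grid| = 38
step 3: project along x, AND mask (8/25) → |grid| = 13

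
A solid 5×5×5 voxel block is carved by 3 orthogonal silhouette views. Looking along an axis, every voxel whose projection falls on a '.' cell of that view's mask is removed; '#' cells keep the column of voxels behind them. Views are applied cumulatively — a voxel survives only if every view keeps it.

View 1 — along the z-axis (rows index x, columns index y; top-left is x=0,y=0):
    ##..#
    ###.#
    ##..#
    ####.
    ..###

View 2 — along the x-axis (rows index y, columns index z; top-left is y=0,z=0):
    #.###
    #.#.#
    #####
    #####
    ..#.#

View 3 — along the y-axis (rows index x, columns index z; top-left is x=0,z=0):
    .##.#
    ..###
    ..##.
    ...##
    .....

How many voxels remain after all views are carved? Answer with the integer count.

|visual hull| = 27

initial block: 5^3 = 125
[1] z-view keeps 17 columns → grid now 85
[2] x-view keeps 19 columns → grid now 61
[3] y-view keeps 10 columns → grid now 27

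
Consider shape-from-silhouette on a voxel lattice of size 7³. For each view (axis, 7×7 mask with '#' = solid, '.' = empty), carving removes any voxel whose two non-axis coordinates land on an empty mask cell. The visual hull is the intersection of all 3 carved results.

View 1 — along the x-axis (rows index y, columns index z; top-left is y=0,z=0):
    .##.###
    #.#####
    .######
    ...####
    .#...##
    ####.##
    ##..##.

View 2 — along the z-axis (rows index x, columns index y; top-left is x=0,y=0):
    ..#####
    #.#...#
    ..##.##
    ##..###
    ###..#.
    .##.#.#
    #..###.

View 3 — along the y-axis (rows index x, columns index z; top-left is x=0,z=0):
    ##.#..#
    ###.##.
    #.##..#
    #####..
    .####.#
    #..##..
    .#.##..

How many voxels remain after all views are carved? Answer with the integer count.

81 voxels

initial block: 7^3 = 343
V1 x: intersect with YZ mask (34 set) -- 238 left
V2 z: intersect with XY mask (29 set) -- 142 left
V3 y: intersect with XZ mask (29 set) -- 81 left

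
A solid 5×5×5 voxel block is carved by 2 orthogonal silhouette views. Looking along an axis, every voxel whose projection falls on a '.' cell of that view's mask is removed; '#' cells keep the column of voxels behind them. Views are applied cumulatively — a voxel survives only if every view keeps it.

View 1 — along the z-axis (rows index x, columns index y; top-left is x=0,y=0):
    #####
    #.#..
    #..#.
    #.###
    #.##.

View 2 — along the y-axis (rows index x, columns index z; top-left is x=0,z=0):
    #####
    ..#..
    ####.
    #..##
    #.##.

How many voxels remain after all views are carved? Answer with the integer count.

initial block: 5^3 = 125
step 1: project along z, AND mask (16/25) → |grid| = 80
step 2: project along y, AND mask (16/25) → |grid| = 56

|visual hull| = 56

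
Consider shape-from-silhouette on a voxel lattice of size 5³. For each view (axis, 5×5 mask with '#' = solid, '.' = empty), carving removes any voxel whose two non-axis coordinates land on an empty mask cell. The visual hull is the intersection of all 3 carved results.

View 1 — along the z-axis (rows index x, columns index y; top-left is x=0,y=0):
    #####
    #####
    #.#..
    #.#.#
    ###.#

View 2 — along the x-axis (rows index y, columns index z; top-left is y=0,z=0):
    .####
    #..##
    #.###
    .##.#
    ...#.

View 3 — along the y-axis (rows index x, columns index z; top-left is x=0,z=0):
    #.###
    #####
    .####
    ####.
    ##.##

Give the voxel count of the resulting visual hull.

initial block: 5^3 = 125
carve view 1 (along z, XY-mask fill 19/25): 95 voxels remain
carve view 2 (along x, YZ-mask fill 15/25): 59 voxels remain
carve view 3 (along y, XZ-mask fill 21/25): 52 voxels remain

voxel count = 52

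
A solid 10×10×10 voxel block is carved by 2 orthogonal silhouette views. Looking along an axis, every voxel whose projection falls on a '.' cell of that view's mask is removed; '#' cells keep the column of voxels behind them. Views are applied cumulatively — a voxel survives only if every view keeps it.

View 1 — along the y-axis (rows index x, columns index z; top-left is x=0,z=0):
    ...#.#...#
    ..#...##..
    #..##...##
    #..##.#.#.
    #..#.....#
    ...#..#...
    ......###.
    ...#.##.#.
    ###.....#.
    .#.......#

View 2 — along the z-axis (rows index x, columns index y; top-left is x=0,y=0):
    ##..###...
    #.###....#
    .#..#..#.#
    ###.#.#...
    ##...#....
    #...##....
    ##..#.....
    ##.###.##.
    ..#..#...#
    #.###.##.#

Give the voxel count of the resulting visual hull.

voxel count = 153

initial block: 10^3 = 1000
  1. axis=1 (XZ plane), |mask|=34  ⇒  voxels=340
  2. axis=2 (XY plane), |mask|=45  ⇒  voxels=153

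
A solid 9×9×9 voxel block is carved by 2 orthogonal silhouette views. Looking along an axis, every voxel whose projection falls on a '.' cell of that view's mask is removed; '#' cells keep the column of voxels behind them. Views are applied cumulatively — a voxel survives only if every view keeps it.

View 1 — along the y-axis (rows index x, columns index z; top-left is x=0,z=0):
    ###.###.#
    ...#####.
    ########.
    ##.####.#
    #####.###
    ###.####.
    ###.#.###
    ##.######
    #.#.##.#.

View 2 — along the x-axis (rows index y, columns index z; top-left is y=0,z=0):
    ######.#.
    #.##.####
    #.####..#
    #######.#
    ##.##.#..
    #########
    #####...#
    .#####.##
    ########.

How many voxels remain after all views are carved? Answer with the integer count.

full grid |V| = 729
after view 1 [y-axis, 62 of 81 cells solid] → remaining = 558
after view 2 [x-axis, 63 of 81 cells solid] → remaining = 432

remaining voxels: 432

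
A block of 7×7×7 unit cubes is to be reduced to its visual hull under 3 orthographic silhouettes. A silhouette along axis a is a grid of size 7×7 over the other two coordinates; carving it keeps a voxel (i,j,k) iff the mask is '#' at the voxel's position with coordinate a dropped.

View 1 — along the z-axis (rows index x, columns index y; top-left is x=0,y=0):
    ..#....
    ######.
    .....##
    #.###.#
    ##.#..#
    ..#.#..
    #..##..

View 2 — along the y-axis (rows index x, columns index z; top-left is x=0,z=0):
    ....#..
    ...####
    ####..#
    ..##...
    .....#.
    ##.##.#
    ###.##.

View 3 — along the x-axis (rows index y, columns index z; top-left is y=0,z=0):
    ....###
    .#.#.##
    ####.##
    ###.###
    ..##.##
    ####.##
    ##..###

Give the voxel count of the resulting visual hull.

remaining voxels: 50

initial block: 7^3 = 343
carve view 1 (along z, XY-mask fill 23/49): 161 voxels remain
carve view 2 (along y, XZ-mask fill 23/49): 74 voxels remain
carve view 3 (along x, YZ-mask fill 34/49): 50 voxels remain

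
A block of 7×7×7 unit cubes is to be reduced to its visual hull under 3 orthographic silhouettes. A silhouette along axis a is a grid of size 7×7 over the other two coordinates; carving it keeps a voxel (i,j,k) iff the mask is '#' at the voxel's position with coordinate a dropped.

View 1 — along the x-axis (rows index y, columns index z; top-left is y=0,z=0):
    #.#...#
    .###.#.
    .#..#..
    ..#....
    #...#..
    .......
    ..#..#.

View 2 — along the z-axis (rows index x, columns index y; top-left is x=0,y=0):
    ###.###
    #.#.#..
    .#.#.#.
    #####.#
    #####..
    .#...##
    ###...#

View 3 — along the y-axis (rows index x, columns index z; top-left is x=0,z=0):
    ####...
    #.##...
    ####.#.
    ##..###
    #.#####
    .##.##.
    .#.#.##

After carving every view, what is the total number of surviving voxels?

voxel count = 46

initial block: 7^3 = 343
carve view 1 (along x, YZ-mask fill 14/49): 98 voxels remain
carve view 2 (along z, XY-mask fill 30/49): 68 voxels remain
carve view 3 (along y, XZ-mask fill 31/49): 46 voxels remain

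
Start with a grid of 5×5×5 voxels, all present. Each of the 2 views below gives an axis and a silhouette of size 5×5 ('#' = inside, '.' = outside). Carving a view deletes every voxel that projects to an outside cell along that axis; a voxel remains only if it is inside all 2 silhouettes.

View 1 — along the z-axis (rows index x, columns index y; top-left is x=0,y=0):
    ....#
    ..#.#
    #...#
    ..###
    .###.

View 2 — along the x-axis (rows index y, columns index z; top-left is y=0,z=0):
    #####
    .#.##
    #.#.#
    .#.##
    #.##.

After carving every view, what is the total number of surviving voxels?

35 voxels

before carving: 125 voxels (5×5×5)
V1 z: intersect with XY mask (11 set) -- 55 left
V2 x: intersect with YZ mask (17 set) -- 35 left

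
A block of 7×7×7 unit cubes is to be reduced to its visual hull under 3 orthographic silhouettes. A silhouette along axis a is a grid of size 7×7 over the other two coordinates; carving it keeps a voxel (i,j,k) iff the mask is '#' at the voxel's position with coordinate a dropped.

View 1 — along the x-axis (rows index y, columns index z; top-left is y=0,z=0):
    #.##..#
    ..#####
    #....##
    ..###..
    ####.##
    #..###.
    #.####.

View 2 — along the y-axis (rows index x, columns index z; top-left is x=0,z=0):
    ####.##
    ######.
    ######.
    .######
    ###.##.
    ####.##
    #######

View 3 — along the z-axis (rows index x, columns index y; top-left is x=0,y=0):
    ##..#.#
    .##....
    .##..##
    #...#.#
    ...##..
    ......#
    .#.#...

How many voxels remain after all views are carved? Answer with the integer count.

before carving: 343 voxels (7×7×7)
after view 1 [x-axis, 30 of 49 cells solid] → remaining = 210
after view 2 [y-axis, 42 of 49 cells solid] → remaining = 179
after view 3 [z-axis, 18 of 49 cells solid] → remaining = 69

remaining voxels: 69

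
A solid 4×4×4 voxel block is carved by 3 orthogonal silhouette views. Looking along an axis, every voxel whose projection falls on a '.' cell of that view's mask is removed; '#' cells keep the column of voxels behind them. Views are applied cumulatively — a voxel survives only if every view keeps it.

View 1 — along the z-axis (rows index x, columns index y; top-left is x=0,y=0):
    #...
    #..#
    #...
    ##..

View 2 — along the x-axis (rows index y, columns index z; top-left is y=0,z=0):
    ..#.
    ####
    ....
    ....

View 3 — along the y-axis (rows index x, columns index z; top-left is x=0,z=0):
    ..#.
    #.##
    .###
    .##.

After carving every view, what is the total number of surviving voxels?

initial block: 4^3 = 64
  1. axis=2 (XY plane), |mask|=6  ⇒  voxels=24
  2. axis=0 (YZ plane), |mask|=5  ⇒  voxels=8
  3. axis=1 (XZ plane), |mask|=9  ⇒  voxels=6

6 voxels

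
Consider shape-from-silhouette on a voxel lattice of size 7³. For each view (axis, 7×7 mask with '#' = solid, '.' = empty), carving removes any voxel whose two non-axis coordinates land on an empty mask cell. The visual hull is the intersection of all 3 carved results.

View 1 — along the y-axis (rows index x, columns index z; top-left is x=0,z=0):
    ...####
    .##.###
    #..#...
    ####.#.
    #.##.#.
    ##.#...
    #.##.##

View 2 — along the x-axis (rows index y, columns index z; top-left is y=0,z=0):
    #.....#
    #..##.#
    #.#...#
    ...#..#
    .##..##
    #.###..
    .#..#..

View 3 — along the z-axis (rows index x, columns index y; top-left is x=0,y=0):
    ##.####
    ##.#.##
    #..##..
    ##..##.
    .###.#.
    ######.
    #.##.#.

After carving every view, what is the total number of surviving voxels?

56 voxels

before carving: 343 voxels (7×7×7)
after view 1 [y-axis, 28 of 49 cells solid] → remaining = 196
after view 2 [x-axis, 21 of 49 cells solid] → remaining = 82
after view 3 [z-axis, 32 of 49 cells solid] → remaining = 56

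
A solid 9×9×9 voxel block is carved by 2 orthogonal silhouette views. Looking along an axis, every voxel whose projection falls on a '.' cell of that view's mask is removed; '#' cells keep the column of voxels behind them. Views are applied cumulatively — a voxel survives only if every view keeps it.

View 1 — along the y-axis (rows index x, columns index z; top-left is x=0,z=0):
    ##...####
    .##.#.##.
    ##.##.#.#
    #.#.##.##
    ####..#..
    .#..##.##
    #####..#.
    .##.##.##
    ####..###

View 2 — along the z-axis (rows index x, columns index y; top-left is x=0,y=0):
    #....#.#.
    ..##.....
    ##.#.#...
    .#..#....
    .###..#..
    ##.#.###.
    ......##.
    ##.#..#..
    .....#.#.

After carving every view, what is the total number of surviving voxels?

start: 9×9×9 = 729 voxels
  1. axis=1 (XZ plane), |mask|=52  ⇒  voxels=468
  2. axis=2 (XY plane), |mask|=29  ⇒  voxels=164

voxel count = 164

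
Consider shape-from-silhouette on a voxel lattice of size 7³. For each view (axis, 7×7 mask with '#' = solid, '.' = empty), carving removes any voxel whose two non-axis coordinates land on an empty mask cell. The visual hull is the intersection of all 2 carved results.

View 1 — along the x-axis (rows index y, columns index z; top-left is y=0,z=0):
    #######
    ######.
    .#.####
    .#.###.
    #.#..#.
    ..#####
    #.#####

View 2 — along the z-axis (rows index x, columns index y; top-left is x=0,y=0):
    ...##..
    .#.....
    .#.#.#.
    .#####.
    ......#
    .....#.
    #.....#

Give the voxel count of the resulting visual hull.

75 voxels

before carving: 343 voxels (7×7×7)
after view 1 [x-axis, 36 of 49 cells solid] → remaining = 252
after view 2 [z-axis, 15 of 49 cells solid] → remaining = 75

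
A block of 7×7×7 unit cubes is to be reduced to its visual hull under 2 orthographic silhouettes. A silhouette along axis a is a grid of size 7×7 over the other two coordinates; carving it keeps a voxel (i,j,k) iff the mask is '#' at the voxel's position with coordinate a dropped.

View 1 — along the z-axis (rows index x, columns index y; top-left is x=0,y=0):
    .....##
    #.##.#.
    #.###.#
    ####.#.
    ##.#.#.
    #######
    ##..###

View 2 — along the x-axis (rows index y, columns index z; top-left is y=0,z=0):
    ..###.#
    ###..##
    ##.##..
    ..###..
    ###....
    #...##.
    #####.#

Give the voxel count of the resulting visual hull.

start: 7×7×7 = 343 voxels
V1 z: intersect with XY mask (32 set) -- 224 left
V2 x: intersect with YZ mask (28 set) -- 126 left

|visual hull| = 126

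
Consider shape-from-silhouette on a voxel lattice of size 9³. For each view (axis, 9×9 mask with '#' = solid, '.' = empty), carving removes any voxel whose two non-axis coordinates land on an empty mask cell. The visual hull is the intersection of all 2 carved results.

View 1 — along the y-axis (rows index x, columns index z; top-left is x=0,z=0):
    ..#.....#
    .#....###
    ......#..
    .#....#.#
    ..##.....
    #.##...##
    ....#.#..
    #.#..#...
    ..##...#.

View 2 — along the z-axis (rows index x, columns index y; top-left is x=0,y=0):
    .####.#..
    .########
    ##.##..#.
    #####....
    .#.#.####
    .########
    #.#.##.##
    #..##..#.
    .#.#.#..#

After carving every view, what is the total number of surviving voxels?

remaining voxels: 150

before carving: 729 voxels (9×9×9)
[1] y-view keeps 25 columns → grid now 225
[2] z-view keeps 51 columns → grid now 150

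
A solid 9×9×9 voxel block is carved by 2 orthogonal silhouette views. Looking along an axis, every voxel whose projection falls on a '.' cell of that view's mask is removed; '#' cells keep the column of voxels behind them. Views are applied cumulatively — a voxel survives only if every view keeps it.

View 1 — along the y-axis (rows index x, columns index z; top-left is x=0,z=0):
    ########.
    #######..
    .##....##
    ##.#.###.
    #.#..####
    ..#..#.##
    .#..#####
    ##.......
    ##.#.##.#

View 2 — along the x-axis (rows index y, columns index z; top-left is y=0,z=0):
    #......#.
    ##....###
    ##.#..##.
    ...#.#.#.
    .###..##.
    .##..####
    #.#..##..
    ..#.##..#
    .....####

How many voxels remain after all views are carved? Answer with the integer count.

voxel count = 220

initial block: 9^3 = 729
  1. axis=1 (XZ plane), |mask|=49  ⇒  voxels=441
  2. axis=0 (YZ plane), |mask|=38  ⇒  voxels=220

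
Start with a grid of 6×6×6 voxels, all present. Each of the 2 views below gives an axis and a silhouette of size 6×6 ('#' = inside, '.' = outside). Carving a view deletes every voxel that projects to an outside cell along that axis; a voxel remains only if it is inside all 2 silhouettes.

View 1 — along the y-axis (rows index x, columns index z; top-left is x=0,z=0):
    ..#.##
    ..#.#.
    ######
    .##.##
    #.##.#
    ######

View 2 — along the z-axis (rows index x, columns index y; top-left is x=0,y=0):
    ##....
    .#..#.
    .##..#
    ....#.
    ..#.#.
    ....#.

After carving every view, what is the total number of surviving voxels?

initial block: 6^3 = 216
step 1: project along y, AND mask (25/36) → |grid| = 150
step 2: project along z, AND mask (11/36) → |grid| = 46

remaining voxels: 46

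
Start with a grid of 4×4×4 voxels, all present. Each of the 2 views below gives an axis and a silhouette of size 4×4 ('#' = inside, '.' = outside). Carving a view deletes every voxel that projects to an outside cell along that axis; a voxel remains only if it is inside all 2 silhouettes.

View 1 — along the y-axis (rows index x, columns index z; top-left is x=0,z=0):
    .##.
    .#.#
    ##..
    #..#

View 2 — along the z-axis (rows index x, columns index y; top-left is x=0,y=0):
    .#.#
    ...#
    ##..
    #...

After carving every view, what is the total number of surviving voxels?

full grid |V| = 64
V1 y: intersect with XZ mask (8 set) -- 32 left
V2 z: intersect with XY mask (6 set) -- 12 left

|visual hull| = 12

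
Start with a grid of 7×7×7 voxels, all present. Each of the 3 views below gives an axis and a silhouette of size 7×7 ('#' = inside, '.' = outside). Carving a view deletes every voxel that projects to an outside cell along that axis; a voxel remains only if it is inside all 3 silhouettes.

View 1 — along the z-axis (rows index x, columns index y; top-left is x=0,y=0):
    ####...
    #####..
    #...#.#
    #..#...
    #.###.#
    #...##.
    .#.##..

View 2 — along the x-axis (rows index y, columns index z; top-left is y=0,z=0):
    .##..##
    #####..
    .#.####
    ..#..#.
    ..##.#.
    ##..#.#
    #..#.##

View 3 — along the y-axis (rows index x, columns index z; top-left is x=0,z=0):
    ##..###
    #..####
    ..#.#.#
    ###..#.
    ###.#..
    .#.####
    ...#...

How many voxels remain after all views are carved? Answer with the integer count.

full grid |V| = 343
carve view 1 (along z, XY-mask fill 25/49): 175 voxels remain
carve view 2 (along x, YZ-mask fill 27/49): 91 voxels remain
carve view 3 (along y, XZ-mask fill 27/49): 49 voxels remain

49 voxels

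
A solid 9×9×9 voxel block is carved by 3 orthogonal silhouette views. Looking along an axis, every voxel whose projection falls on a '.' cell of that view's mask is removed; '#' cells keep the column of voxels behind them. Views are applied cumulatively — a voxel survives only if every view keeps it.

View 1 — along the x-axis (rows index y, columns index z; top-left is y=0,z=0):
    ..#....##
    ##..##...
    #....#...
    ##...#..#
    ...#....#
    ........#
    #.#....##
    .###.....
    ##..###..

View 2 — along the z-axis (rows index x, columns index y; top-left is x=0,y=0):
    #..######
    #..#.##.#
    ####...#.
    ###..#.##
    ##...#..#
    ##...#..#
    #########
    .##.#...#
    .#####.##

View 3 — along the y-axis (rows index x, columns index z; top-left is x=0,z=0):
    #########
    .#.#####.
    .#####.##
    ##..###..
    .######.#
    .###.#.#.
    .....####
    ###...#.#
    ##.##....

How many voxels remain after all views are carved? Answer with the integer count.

before carving: 729 voxels (9×9×9)
after view 1 [x-axis, 28 of 81 cells solid] → remaining = 252
after view 2 [z-axis, 51 of 81 cells solid] → remaining = 161
after view 3 [y-axis, 52 of 81 cells solid] → remaining = 102

voxel count = 102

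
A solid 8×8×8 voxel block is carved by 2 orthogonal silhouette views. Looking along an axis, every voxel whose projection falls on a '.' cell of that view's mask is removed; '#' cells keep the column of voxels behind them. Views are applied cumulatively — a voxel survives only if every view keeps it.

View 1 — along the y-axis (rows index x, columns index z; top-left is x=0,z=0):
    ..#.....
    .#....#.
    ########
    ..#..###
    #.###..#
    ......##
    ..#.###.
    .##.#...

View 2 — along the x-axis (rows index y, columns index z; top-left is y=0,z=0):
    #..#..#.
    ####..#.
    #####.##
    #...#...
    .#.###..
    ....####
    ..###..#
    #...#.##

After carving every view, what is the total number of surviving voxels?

before carving: 512 voxels (8×8×8)
[1] y-view keeps 29 columns → grid now 232
[2] x-view keeps 33 columns → grid now 118

remaining voxels: 118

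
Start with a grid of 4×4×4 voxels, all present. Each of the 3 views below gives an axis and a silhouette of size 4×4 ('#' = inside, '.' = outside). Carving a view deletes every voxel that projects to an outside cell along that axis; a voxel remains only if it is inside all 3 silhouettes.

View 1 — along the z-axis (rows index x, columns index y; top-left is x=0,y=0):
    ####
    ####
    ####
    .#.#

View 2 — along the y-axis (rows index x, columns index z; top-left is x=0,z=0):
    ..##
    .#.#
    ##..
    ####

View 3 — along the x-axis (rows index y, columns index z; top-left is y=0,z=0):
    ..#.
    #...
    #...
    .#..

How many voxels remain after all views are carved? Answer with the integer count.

initial block: 4^3 = 64
  1. axis=2 (XY plane), |mask|=14  ⇒  voxels=56
  2. axis=1 (XZ plane), |mask|=10  ⇒  voxels=32
  3. axis=0 (YZ plane), |mask|=4  ⇒  voxels=7

7 voxels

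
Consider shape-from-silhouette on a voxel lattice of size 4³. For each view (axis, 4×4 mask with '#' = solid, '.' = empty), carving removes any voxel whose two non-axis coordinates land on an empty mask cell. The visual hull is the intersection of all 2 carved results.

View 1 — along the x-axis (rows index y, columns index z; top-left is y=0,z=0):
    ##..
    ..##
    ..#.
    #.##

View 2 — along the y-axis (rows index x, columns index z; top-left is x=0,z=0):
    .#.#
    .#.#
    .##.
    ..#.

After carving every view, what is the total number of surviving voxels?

voxel count = 13

full grid |V| = 64
[1] x-view keeps 8 columns → grid now 32
[2] y-view keeps 7 columns → grid now 13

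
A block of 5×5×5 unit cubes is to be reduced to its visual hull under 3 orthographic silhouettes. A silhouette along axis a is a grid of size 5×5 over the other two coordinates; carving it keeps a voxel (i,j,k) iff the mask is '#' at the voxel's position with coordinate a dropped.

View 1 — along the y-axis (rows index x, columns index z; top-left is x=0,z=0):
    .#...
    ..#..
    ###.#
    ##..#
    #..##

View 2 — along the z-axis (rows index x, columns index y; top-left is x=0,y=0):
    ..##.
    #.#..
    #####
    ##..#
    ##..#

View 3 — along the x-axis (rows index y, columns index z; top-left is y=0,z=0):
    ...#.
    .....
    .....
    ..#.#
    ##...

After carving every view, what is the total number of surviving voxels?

before carving: 125 voxels (5×5×5)
  1. axis=1 (XZ plane), |mask|=12  ⇒  voxels=60
  2. axis=2 (XY plane), |mask|=15  ⇒  voxels=42
  3. axis=0 (YZ plane), |mask|=5  ⇒  voxels=8

|visual hull| = 8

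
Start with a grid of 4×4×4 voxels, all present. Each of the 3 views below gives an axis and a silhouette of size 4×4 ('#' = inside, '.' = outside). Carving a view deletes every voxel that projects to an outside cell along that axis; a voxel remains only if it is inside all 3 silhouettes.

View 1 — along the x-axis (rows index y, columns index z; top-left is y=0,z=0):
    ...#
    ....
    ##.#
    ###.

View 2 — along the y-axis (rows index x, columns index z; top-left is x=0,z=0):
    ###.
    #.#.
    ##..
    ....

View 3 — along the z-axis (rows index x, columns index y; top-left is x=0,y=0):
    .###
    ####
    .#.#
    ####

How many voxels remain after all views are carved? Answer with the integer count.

initial block: 4^3 = 64
  1. axis=0 (YZ plane), |mask|=7  ⇒  voxels=28
  2. axis=1 (XZ plane), |mask|=7  ⇒  voxels=12
  3. axis=2 (XY plane), |mask|=13  ⇒  voxels=10

|visual hull| = 10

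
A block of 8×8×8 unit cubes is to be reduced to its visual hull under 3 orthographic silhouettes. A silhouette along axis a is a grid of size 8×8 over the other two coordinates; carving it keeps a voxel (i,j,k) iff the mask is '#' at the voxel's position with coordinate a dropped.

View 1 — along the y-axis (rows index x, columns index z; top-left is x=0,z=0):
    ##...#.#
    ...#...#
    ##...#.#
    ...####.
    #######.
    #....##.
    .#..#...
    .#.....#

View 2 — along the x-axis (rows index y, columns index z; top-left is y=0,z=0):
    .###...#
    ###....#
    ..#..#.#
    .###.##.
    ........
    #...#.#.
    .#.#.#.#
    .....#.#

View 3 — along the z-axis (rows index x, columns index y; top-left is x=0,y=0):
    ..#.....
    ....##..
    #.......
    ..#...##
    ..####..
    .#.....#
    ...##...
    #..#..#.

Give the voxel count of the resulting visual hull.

initial block: 8^3 = 512
carve view 1 (along y, XZ-mask fill 28/64): 224 voxels remain
carve view 2 (along x, YZ-mask fill 25/64): 90 voxels remain
carve view 3 (along z, XY-mask fill 18/64): 26 voxels remain

|visual hull| = 26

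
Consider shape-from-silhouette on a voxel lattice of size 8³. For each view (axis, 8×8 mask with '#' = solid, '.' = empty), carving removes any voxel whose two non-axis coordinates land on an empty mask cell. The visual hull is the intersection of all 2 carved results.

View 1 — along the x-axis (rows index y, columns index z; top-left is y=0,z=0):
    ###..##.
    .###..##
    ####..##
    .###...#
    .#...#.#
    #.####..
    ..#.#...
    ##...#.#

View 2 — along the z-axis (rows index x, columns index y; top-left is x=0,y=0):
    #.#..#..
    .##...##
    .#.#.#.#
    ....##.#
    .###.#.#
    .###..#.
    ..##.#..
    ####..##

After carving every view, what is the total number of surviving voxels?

remaining voxels: 145

initial block: 8^3 = 512
  1. axis=0 (YZ plane), |mask|=34  ⇒  voxels=272
  2. axis=2 (XY plane), |mask|=32  ⇒  voxels=145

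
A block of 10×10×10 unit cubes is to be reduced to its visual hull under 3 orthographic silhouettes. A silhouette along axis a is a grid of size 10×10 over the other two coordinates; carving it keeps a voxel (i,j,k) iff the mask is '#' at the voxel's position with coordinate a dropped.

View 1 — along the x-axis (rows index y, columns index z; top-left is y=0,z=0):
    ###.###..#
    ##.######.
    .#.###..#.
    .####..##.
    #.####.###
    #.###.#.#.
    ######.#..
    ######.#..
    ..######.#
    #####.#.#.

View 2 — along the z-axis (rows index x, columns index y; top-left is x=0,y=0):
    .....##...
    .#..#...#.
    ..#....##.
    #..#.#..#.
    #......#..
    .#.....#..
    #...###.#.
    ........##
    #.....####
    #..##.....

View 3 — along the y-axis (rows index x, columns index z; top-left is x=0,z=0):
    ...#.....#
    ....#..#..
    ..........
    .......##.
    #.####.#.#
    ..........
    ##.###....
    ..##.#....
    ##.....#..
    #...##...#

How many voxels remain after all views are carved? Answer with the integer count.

voxel count = 67

initial block: 10^3 = 1000
[1] x-view keeps 68 columns → grid now 680
[2] z-view keeps 31 columns → grid now 215
[3] y-view keeps 28 columns → grid now 67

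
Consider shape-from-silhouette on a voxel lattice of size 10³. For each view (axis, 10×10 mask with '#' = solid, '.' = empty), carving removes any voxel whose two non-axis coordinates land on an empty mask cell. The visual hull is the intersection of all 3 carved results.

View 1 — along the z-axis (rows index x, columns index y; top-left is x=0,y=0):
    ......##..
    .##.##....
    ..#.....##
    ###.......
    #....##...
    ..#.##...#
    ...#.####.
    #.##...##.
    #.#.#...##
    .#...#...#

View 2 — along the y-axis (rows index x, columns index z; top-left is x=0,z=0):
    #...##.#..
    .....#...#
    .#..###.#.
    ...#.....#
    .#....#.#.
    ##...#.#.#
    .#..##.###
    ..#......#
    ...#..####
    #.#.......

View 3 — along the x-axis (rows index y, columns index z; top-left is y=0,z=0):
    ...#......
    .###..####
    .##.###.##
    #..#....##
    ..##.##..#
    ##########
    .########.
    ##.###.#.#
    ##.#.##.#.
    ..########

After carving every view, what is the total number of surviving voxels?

|visual hull| = 94

before carving: 1000 voxels (10×10×10)
V1 z: intersect with XY mask (37 set) -- 370 left
V2 y: intersect with XZ mask (36 set) -- 137 left
V3 x: intersect with YZ mask (63 set) -- 94 left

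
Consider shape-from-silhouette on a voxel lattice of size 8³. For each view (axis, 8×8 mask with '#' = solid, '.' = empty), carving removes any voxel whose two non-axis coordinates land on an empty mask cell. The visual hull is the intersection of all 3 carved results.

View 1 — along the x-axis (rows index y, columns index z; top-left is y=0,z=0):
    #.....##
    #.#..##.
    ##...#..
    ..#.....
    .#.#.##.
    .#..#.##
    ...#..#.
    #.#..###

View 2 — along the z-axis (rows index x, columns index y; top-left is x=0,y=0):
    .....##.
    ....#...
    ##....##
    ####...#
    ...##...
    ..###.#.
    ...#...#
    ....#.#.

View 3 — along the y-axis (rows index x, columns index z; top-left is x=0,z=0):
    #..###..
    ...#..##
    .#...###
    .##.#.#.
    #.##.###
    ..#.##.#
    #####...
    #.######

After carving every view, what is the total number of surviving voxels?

voxel count = 34

initial block: 8^3 = 512
step 1: project along x, AND mask (26/64) → |grid| = 208
step 2: project along z, AND mask (22/64) → |grid| = 67
step 3: project along y, AND mask (37/64) → |grid| = 34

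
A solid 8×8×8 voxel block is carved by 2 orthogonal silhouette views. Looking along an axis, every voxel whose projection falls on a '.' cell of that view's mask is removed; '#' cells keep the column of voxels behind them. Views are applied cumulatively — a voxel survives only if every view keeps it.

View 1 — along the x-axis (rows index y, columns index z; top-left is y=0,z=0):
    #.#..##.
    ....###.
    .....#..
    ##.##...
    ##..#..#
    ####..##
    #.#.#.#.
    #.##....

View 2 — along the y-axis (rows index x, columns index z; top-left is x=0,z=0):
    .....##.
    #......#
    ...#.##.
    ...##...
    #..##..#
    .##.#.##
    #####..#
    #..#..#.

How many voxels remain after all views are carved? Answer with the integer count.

before carving: 512 voxels (8×8×8)
V1 x: intersect with YZ mask (29 set) -- 232 left
V2 y: intersect with XZ mask (27 set) -- 99 left

99 voxels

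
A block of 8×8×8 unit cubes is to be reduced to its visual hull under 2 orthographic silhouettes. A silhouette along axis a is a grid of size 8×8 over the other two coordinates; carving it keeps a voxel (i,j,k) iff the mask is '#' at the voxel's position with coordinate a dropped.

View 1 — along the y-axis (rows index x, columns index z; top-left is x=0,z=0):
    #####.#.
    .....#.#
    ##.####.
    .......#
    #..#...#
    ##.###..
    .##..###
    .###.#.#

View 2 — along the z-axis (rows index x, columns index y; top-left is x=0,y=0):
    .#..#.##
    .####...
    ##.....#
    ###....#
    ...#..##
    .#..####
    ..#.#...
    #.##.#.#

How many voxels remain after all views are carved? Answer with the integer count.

123 voxels

before carving: 512 voxels (8×8×8)
  1. axis=1 (XZ plane), |mask|=33  ⇒  voxels=264
  2. axis=2 (XY plane), |mask|=30  ⇒  voxels=123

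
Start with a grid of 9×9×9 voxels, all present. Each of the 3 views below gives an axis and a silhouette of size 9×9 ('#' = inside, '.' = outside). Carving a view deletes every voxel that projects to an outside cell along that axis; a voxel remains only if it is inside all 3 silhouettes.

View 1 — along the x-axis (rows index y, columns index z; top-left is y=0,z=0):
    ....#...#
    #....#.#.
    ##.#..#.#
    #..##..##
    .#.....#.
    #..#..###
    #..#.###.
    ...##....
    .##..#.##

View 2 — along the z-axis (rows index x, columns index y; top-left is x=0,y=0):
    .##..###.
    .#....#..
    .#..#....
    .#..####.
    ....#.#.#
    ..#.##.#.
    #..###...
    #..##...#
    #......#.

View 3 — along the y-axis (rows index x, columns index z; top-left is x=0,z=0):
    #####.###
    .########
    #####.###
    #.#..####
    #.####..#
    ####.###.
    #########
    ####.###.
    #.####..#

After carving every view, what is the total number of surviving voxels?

before carving: 729 voxels (9×9×9)
[1] x-view keeps 34 columns → grid now 306
[2] z-view keeps 31 columns → grid now 108
[3] y-view keeps 65 columns → grid now 84

|visual hull| = 84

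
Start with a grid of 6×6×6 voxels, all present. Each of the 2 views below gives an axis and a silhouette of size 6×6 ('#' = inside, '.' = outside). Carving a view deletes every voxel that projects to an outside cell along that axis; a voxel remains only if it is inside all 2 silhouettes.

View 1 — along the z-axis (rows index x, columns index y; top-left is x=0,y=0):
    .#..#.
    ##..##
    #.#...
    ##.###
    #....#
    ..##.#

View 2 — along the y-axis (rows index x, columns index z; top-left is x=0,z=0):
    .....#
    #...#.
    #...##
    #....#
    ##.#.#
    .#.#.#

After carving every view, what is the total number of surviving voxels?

start: 6×6×6 = 216 voxels
step 1: project along z, AND mask (18/36) → |grid| = 108
step 2: project along y, AND mask (15/36) → |grid| = 43

|visual hull| = 43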